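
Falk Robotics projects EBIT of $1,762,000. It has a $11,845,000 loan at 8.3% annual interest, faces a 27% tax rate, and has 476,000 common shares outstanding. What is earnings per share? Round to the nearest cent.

Interest = $983,135.00, so EBT = $1,762,000 − $983,135.00 = $778,865.00.
After tax at 27%: net income = $778,865.00 × 0.73 = $568,571.45.
EPS = $568,571.45 ÷ 476,000 = $1.19.

$1.19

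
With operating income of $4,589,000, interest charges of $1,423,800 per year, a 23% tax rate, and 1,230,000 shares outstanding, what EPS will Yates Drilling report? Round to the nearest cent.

Interest = $1,423,800.00, so EBT = $4,589,000 − $1,423,800.00 = $3,165,200.00.
Net income = $3,165,200.00 × (1 − 0.23) = $2,437,204.00.
Per share: $2,437,204.00 / 1,230,000 shares = $1.98.

$1.98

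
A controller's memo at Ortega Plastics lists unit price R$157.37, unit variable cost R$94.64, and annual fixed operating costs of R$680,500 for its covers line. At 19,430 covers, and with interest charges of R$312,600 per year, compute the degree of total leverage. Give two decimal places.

Total contribution margin = 19,430 × R$62.73 = R$1,218,843.90.
EBIT = R$1,218,843.90 − R$680,500 = R$538,343.90. Interest = R$312,600.00.
DOL = R$1,218,843.90 ÷ R$538,343.90 = 2.2641; DFL = R$538,343.90 ÷ R$225,743.90 = 2.3848.
DCL = DOL × DFL = 2.2641 × 2.3848 = 5.3994.

5.40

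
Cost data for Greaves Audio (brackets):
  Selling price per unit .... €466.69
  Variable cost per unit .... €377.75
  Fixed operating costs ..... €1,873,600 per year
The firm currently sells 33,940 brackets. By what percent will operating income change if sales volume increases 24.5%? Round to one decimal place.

Contribution at this volume is 33,940 × €88.94 = €3,018,623.60.
Subtracting fixed costs: EBIT = €3,018,623.60 − €1,873,600 = €1,145,023.60.
Degree of operating leverage = €3,018,623.60 / €1,145,023.60 = 2.6363.
%ΔEBIT = DOL × %ΔSales = 2.6363 × +24.5% = +64.6%.

+64.6%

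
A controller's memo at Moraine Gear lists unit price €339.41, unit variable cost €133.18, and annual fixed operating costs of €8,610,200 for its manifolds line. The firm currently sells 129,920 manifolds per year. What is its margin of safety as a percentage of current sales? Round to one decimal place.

Each unit contributes €339.41 − €133.18 = €206.23. Break-even units = €8,610,200 ÷ €206.23 = 41,750.47; break-even revenue = 41,750.47 × €339.41 = €14,170,527.96.
Actual sales revenue = 129,920 × €339.41 = €44,096,147.20.
Margin of safety = (€44,096,147.20 − €14,170,527.96) ÷ €44,096,147.20 = 67.9%.

67.9%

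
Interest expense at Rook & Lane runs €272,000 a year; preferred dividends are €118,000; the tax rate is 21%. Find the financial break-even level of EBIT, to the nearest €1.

€421,367

Preferred dividends are paid after tax, so their pre-tax equivalent is €118,000 ÷ (1 − 0.21) = €149,367.09.
Financial break-even EBIT = interest + D_p ÷ (1 − t) = €272,000 + €149,367.09 = €421,367.09.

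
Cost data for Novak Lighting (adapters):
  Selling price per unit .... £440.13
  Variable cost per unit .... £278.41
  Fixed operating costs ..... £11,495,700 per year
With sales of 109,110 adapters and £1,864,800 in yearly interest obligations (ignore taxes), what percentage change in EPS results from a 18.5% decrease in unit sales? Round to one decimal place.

-76.2%

At 109,110 units, contribution = 109,110 × £161.72 = £17,645,269.20.
Subtracting fixed costs: EBIT = £17,645,269.20 − £11,495,700 = £6,149,569.20.
Interest = £1,864,800.00, so EBIT − I = £4,284,769.20.
Degree of combined leverage = contribution ÷ (EBIT − I) = £17,645,269.20 ÷ £4,284,769.20 = 4.1181.
%ΔEPS = DCL × %ΔSales = 4.1181 × -18.5% = -76.2%.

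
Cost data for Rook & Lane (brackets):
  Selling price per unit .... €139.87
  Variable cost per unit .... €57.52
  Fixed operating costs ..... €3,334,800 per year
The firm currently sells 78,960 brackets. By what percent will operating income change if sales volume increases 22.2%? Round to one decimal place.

+45.6%

Contribution at this volume is 78,960 × €82.35 = €6,502,356.00.
EBIT = €6,502,356.00 − €3,334,800 = €3,167,556.00.
Degree of operating leverage = €6,502,356.00 / €3,167,556.00 = 2.0528.
So EBIT moves 2.0528 × (+22.2%) = +45.6%.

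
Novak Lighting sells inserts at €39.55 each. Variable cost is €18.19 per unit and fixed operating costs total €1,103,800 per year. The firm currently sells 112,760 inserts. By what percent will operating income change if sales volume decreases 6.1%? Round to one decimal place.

-11.3%

Contribution at this volume is 112,760 × €21.36 = €2,408,553.60.
EBIT = €2,408,553.60 − €1,103,800 = €1,304,753.60.
Degree of operating leverage = €2,408,553.60 / €1,304,753.60 = 1.8460.
So EBIT moves 1.8460 × (-6.1%) = -11.3%.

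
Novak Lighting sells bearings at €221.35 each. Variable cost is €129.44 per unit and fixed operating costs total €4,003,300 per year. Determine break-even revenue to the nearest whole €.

CM per unit = €221.35 − €129.44 = €91.91; CM ratio = €91.91 / €221.35 = 0.4152.
Break-even revenue = fixed costs × price ÷ CM = €4,003,300 × €221.35 ÷ €91.91 = €9,641,284.

€9,641,284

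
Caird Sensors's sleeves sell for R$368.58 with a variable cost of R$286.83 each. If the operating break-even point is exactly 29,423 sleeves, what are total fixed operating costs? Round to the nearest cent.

R$2,405,330.25

Contribution margin per unit = R$368.58 − R$286.83 = R$81.75.
Fixed costs = break-even units × CM = 29,423 × R$81.75 = R$2,405,330.25.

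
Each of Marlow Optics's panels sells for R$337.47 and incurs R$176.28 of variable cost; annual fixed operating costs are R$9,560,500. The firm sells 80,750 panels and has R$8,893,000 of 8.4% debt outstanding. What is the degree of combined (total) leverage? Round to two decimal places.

4.81

Contribution at this volume is 80,750 × R$161.19 = R$13,016,092.50.
Operating income = contribution − fixed costs = R$13,016,092.50 − R$9,560,500 = R$3,455,592.50. Interest = R$747,012.00.
DOL = R$13,016,092.50 ÷ R$3,455,592.50 = 3.7667; DFL = R$3,455,592.50 ÷ R$2,708,580.50 = 1.2758.
DCL = DOL × DFL = 3.7667 × 1.2758 = 4.8056.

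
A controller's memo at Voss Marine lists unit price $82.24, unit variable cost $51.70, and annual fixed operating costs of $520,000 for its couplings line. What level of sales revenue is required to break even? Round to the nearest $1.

$1,400,288

CM per unit = $82.24 − $51.70 = $30.54; CM ratio = $30.54 / $82.24 = 0.3714.
Break-even sales = FC ÷ CM ratio = $520,000 × $82.24 / $30.54 = $1,400,288.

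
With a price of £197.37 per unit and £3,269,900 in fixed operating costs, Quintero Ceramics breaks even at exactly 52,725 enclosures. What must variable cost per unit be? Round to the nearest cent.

Contribution per unit must be FC / Q = £3,269,900 / 52,725 = £62.0180.
Variable cost per unit = £197.37 − £62.0180 = £135.35.

£135.35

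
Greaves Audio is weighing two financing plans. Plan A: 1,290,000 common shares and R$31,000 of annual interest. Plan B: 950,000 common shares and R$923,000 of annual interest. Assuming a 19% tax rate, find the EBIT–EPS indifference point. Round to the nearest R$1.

R$3,415,353

Set EPS_A = EPS_B: (EBIT − R$31,000)(1 − 0.19) ÷ 1,290,000 = (EBIT − R$923,000)(1 − 0.19) ÷ 950,000.
The (1 − t) factor cancels: (EBIT − 31,000) × 950,000 = (EBIT − 923,000) × 1,290,000.
EBIT × (1,290,000 − 950,000) = 923,000 × 1,290,000 − 31,000 × 950,000 = 1,161,220,000,000, so EBIT = 1,161,220,000,000 ÷ 340,000 = 3,415,352.94.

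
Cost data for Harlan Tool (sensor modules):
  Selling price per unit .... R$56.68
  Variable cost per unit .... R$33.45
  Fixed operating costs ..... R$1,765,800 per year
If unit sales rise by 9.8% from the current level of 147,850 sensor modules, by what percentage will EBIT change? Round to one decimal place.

+20.2%

Total contribution margin = 147,850 × R$23.23 = R$3,434,555.50.
Subtracting fixed costs: EBIT = R$3,434,555.50 − R$1,765,800 = R$1,668,755.50.
So DOL = total CM / EBIT = R$3,434,555.50 / R$1,668,755.50 = 2.0582.
Operating income changes by 2.0582 × +9.8% = +20.2%.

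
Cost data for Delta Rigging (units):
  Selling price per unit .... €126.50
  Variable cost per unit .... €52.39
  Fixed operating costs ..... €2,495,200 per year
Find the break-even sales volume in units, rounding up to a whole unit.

33,669 units

Contribution margin per unit = €126.50 − €52.39 = €74.11.
Units to break even: €2,495,200 ÷ €74.11 = 33,668.87, rounded up to 33,669.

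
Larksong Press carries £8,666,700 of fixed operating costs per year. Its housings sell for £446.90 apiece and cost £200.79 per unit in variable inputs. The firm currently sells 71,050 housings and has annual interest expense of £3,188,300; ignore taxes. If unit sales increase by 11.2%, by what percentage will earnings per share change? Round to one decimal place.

+34.8%

Contribution at this volume is 71,050 × £246.11 = £17,486,115.50.
Operating income = contribution − fixed costs = £17,486,115.50 − £8,666,700 = £8,819,415.50.
After interest of £3,188,300.00, pre-tax earnings = £5,631,115.50.
DCL = total CM / (EBIT − I) = £17,486,115.50 / £5,631,115.50 = 3.1053.
%ΔEPS = DCL × %ΔSales = 3.1053 × +11.2% = +34.8%.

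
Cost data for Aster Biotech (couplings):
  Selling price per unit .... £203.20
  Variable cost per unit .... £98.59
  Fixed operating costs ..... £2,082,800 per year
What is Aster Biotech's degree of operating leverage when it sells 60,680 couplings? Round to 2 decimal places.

1.49

At 60,680 units, contribution = 60,680 × £104.61 = £6,347,734.80.
Subtracting fixed costs: EBIT = £6,347,734.80 − £2,082,800 = £4,264,934.80.
DOL = contribution ÷ EBIT = £6,347,734.80 ÷ £4,264,934.80 = 1.4884.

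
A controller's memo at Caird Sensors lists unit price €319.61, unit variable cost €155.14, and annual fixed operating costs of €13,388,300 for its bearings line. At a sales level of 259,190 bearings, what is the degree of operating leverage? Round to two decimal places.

Total contribution margin = 259,190 × €164.47 = €42,628,979.30.
Subtracting fixed costs: EBIT = €42,628,979.30 − €13,388,300 = €29,240,679.30.
Degree of operating leverage = €42,628,979.30 / €29,240,679.30 = 1.4579.

1.46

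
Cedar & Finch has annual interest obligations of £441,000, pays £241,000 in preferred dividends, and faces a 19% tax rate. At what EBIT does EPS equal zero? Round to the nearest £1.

Grossing the preferred dividend up to pre-tax terms: £241,000 / (1 − 0.19) = £297,530.86.
Financial break-even EBIT = interest + D_p ÷ (1 − t) = £441,000 + £297,530.86 = £738,530.86.

£738,531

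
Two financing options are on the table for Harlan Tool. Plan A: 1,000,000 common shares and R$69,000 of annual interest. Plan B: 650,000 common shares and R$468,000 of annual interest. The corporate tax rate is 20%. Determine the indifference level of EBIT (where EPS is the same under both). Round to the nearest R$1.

R$1,209,000

Set EPS_A = EPS_B: (EBIT − R$69,000)(1 − 0.20) ÷ 1,000,000 = (EBIT − R$468,000)(1 − 0.20) ÷ 650,000.
Cancelling (1 − t) and cross-multiplying: 650,000·(EBIT − 69,000) = 1,000,000·(EBIT − 468,000).
Solving, EBIT = (468,000·1,000,000 − 69,000·650,000) / (1,000,000 − 650,000) = 423,150,000,000 / 350,000 = 1,209,000.00.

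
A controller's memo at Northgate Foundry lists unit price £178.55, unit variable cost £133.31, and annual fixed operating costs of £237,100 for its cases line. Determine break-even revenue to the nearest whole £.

£935,769

Contribution margin per unit = £178.55 − £133.31 = £45.24, a CM ratio of £45.24 ÷ £178.55 = 0.2534.
Break-even sales = FC ÷ CM ratio = £237,100 × £178.55 / £45.24 = £935,769.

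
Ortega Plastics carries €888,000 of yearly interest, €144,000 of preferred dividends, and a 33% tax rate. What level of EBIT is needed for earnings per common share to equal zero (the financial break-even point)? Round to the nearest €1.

€1,102,925

Grossing the preferred dividend up to pre-tax terms: €144,000 / (1 − 0.33) = €214,925.37.
EPS = 0 when EBIT covers interest plus the pre-tax preferred burden: €888,000 + €214,925.37 = €1,102,925.37.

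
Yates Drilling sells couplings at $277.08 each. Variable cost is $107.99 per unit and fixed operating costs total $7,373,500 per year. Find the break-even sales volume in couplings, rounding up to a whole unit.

Each unit contributes $277.08 − $107.99 = $169.09.
Break-even Q = $7,373,500 / $169.09 = 43,606.95 → 43,607 couplings.

43,607 couplings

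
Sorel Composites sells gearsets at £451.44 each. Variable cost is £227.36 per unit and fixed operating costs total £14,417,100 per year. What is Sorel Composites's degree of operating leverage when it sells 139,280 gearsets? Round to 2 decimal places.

1.86

Contribution at this volume is 139,280 × £224.08 = £31,209,862.40.
Subtracting fixed costs: EBIT = £31,209,862.40 − £14,417,100 = £16,792,762.40.
Degree of operating leverage = £31,209,862.40 / £16,792,762.40 = 1.8585.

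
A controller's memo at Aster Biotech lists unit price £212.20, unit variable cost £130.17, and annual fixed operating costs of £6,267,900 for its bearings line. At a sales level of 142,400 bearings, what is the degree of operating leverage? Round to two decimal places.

Total contribution margin = 142,400 × £82.03 = £11,681,072.00.
EBIT = £11,681,072.00 − £6,267,900 = £5,413,172.00.
So DOL = total CM / EBIT = £11,681,072.00 / £5,413,172.00 = 2.1579.

2.16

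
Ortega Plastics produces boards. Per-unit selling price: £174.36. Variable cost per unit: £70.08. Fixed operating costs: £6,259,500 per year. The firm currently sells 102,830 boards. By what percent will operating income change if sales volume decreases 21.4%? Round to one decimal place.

Contribution at this volume is 102,830 × £104.28 = £10,723,112.40.
Subtracting fixed costs: EBIT = £10,723,112.40 − £6,259,500 = £4,463,612.40.
So DOL = total CM / EBIT = £10,723,112.40 / £4,463,612.40 = 2.4023.
%ΔEBIT = DOL × %ΔSales = 2.4023 × -21.4% = -51.4%.

-51.4%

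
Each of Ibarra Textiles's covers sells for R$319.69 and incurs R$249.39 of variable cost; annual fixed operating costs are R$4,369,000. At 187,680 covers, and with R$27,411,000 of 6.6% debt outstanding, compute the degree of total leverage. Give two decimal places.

1.88

Total contribution margin = 187,680 × R$70.30 = R$13,193,904.00.
EBIT = R$13,193,904.00 − R$4,369,000 = R$8,824,904.00. Interest = R$1,809,126.00.
DOL = R$13,193,904.00 ÷ R$8,824,904.00 = 1.4951; DFL = R$8,824,904.00 ÷ R$7,015,778.00 = 1.2579.
DCL = DOL × DFL = 1.4951 × 1.2579 = 1.8807.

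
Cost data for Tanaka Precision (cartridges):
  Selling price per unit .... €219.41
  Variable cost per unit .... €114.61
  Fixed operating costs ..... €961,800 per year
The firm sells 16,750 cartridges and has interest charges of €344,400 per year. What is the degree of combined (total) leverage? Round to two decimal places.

3.91

Total contribution margin = 16,750 × €104.80 = €1,755,400.00.
Subtracting fixed costs: EBIT = €1,755,400.00 − €961,800 = €793,600.00. Interest = €344,400.00, so EBIT − I = €449,200.00.
DCL = contribution ÷ (EBIT − I) = €1,755,400.00 ÷ €449,200.00 = 3.9078.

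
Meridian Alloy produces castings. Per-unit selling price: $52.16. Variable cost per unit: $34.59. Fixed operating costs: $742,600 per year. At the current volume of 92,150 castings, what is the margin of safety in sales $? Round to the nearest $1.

$2,601,990

Contribution margin per unit = $52.16 − $34.59 = $17.57. Break-even units = $742,600 ÷ $17.57 = 42,265.22; break-even revenue = 42,265.22 × $52.16 = $2,204,554.13.
Current sales = 92,150 × $52.16 = $4,806,544.00.
Margin of safety = $4,806,544.00 − $2,204,554.13 = $2,601,990.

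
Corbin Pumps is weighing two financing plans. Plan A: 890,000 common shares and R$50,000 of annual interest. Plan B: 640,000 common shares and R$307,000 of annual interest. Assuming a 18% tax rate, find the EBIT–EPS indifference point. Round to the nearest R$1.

Set EPS_A = EPS_B: (EBIT − R$50,000)(1 − 0.18) ÷ 890,000 = (EBIT − R$307,000)(1 − 0.18) ÷ 640,000.
The (1 − t) factor cancels: (EBIT − 50,000) × 640,000 = (EBIT − 307,000) × 890,000.
EBIT × (890,000 − 640,000) = 307,000 × 890,000 − 50,000 × 640,000 = 241,230,000,000, so EBIT = 241,230,000,000 ÷ 250,000 = 964,920.00.

R$964,920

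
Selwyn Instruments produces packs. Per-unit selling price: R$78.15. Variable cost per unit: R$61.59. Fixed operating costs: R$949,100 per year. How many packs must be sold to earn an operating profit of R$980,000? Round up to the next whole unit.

116,492 packs

Unit CM = price − variable cost = R$78.15 − R$61.59 = R$16.56.
Need Q such that Q × R$16.56 − R$949,100 = R$980,000, i.e. Q = R$1,929,100 / R$16.56 = 116,491.55 → 116,492.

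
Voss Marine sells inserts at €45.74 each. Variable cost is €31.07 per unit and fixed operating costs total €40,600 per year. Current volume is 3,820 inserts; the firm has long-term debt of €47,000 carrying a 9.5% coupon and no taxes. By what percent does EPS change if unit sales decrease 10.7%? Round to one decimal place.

-54.6%

Total contribution margin = 3,820 × €14.67 = €56,039.40.
Operating income = contribution − fixed costs = €56,039.40 − €40,600 = €15,439.40.
After interest of €4,465.00, pre-tax earnings = €10,974.40.
Degree of combined leverage = contribution ÷ (EBIT − I) = €56,039.40 ÷ €10,974.40 = 5.1064.
%ΔEPS = DCL × %ΔSales = 5.1064 × -10.7% = -54.6%.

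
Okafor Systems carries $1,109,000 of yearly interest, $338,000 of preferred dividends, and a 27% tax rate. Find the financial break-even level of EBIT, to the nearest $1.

Preferred dividends are paid after tax, so their pre-tax equivalent is $338,000 ÷ (1 − 0.27) = $463,013.70.
EPS = 0 when EBIT covers interest plus the pre-tax preferred burden: $1,109,000 + $463,013.70 = $1,572,013.70.

$1,572,014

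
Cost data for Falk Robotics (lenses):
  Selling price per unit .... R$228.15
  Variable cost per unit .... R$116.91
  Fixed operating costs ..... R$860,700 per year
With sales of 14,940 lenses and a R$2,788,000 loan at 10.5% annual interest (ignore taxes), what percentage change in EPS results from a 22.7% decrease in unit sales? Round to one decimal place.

At 14,940 units, contribution = 14,940 × R$111.24 = R$1,661,925.60.
EBIT = R$1,661,925.60 − R$860,700 = R$801,225.60.
After interest of R$292,740.00, pre-tax earnings = R$508,485.60.
DCL = total CM / (EBIT − I) = R$1,661,925.60 / R$508,485.60 = 3.2684.
EPS therefore changes by 3.2684 × (-22.7%) = -74.2%.

-74.2%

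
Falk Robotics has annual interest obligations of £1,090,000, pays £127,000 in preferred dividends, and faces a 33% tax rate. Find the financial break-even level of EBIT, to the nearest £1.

£1,279,552

Grossing the preferred dividend up to pre-tax terms: £127,000 / (1 − 0.33) = £189,552.24.
EPS = 0 when EBIT covers interest plus the pre-tax preferred burden: £1,090,000 + £189,552.24 = £1,279,552.24.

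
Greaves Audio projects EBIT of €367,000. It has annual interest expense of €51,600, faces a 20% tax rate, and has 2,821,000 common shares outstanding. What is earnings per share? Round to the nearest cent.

Pre-tax income = €367,000 − €51,600.00 = €315,400.00.
After tax at 20%: net income = €315,400.00 × 0.80 = €252,320.00.
EPS = €252,320.00 ÷ 2,821,000 = €0.09.

€0.09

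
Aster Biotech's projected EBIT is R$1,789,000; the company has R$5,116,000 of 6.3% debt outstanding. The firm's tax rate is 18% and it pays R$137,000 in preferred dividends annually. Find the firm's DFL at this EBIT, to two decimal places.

1.38

Interest = R$322,308.00.
Pre-tax preferred-dividend burden = R$137,000 ÷ (1 − 0.18) = R$167,073.17.
DFL = EBIT ÷ [EBIT − I − D_p/(1−t)] = R$1,789,000 ÷ [R$1,789,000 − R$322,308.00 − R$167,073.17] = R$1,789,000 ÷ R$1,299,618.83 = 1.3766.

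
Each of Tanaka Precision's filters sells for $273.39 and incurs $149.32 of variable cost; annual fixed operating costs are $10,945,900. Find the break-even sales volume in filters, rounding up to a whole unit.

Unit CM = price − variable cost = $273.39 − $149.32 = $124.07.
Units to break even: $10,945,900 ÷ $124.07 = 88,223.58, rounded up to 88,224.

88,224 filters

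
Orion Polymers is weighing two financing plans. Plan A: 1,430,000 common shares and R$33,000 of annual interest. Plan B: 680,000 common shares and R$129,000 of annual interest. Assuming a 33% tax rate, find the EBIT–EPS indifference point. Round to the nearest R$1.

At indifference, (EBIT − 33,000)(1 − t)/1,430,000 = (EBIT − 129,000)(1 − t)/680,000.
The (1 − t) factor cancels: (EBIT − 33,000) × 680,000 = (EBIT − 129,000) × 1,430,000.
EBIT × (1,430,000 − 680,000) = 129,000 × 1,430,000 − 33,000 × 680,000 = 162,030,000,000, so EBIT = 162,030,000,000 ÷ 750,000 = 216,040.00.

R$216,040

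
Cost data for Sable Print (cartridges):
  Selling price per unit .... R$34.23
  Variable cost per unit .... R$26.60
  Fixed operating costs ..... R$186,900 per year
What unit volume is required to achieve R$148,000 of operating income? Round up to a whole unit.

43,893 cartridges

Contribution margin per unit = R$34.23 − R$26.60 = R$7.63.
Need Q such that Q × R$7.63 − R$186,900 = R$148,000, i.e. Q = R$334,900 / R$7.63 = 43,892.53 → 43,893.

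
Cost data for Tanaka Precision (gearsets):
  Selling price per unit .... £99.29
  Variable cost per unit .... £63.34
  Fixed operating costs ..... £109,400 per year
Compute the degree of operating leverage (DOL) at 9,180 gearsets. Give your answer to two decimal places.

1.50

Contribution at this volume is 9,180 × £35.95 = £330,021.00.
Subtracting fixed costs: EBIT = £330,021.00 − £109,400 = £220,621.00.
Degree of operating leverage = £330,021.00 / £220,621.00 = 1.4959.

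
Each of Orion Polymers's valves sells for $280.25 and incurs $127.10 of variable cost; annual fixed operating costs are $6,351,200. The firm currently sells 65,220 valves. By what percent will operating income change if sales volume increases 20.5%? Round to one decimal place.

At 65,220 units, contribution = 65,220 × $153.15 = $9,988,443.00.
Operating income = contribution − fixed costs = $9,988,443.00 − $6,351,200 = $3,637,243.00.
DOL = contribution ÷ EBIT = $9,988,443.00 ÷ $3,637,243.00 = 2.7462.
Operating income changes by 2.7462 × +20.5% = +56.3%.

+56.3%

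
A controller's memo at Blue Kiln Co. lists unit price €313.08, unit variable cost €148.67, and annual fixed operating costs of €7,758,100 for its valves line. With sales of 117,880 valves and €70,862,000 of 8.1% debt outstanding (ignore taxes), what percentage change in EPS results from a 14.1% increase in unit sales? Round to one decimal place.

Contribution at this volume is 117,880 × €164.41 = €19,380,650.80.
Operating income = contribution − fixed costs = €19,380,650.80 − €7,758,100 = €11,622,550.80.
After interest of €5,739,822.00, pre-tax earnings = €5,882,728.80.
DCL = total CM / (EBIT − I) = €19,380,650.80 / €5,882,728.80 = 3.2945.
%ΔEPS = DCL × %ΔSales = 3.2945 × +14.1% = +46.5%.

+46.5%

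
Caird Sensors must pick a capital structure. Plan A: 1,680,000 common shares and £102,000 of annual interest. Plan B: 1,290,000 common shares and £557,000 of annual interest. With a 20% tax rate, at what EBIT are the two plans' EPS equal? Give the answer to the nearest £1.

At indifference, (EBIT − 102,000)(1 − t)/1,680,000 = (EBIT − 557,000)(1 − t)/1,290,000.
The (1 − t) factor cancels: (EBIT − 102,000) × 1,290,000 = (EBIT − 557,000) × 1,680,000.
EBIT × (1,680,000 − 1,290,000) = 557,000 × 1,680,000 − 102,000 × 1,290,000 = 804,180,000,000, so EBIT = 804,180,000,000 ÷ 390,000 = 2,062,000.00.

£2,062,000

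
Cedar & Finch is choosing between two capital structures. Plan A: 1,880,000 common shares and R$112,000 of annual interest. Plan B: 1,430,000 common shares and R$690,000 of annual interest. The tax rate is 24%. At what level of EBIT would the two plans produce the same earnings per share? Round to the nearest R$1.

Set EPS_A = EPS_B: (EBIT − R$112,000)(1 − 0.24) ÷ 1,880,000 = (EBIT − R$690,000)(1 − 0.24) ÷ 1,430,000.
The (1 − t) factor cancels: (EBIT − 112,000) × 1,430,000 = (EBIT − 690,000) × 1,880,000.
EBIT × (1,880,000 − 1,430,000) = 690,000 × 1,880,000 − 112,000 × 1,430,000 = 1,137,040,000,000, so EBIT = 1,137,040,000,000 ÷ 450,000 = 2,526,755.56.

R$2,526,756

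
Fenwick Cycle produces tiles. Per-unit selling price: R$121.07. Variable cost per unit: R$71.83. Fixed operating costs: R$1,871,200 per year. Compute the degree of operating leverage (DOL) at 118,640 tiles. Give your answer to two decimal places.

1.47

Contribution at this volume is 118,640 × R$49.24 = R$5,841,833.60.
Operating income = contribution − fixed costs = R$5,841,833.60 − R$1,871,200 = R$3,970,633.60.
Degree of operating leverage = R$5,841,833.60 / R$3,970,633.60 = 1.4713.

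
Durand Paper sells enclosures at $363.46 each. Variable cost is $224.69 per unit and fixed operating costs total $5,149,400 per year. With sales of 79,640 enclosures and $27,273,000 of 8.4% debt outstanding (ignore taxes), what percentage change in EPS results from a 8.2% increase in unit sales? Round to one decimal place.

Total contribution margin = 79,640 × $138.77 = $11,051,642.80.
Operating income = contribution − fixed costs = $11,051,642.80 − $5,149,400 = $5,902,242.80.
Interest = $2,290,932.00, so EBIT − I = $3,611,310.80.
DCL = total CM / (EBIT − I) = $11,051,642.80 / $3,611,310.80 = 3.0603.
EPS therefore changes by 3.0603 × (+8.2%) = +25.1%.

+25.1%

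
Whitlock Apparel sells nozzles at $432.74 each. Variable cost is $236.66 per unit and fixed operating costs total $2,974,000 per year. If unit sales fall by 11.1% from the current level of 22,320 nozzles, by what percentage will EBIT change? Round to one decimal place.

Total contribution margin = 22,320 × $196.08 = $4,376,505.60.
EBIT = $4,376,505.60 − $2,974,000 = $1,402,505.60.
So DOL = total CM / EBIT = $4,376,505.60 / $1,402,505.60 = 3.1205.
%ΔEBIT = DOL × %ΔSales = 3.1205 × -11.1% = -34.6%.

-34.6%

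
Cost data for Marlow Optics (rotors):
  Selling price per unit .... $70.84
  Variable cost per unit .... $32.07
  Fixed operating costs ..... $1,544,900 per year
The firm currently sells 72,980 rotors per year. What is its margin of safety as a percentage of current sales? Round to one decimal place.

45.4%

Each unit contributes $70.84 − $32.07 = $38.77. Break-even units = $1,544,900 ÷ $38.77 = 39,847.82; break-even revenue = 39,847.82 × $70.84 = $2,822,819.60.
Current sales = 72,980 × $70.84 = $5,169,903.20.
Margin of safety = ($5,169,903.20 − $2,822,819.60) ÷ $5,169,903.20 = 45.4%.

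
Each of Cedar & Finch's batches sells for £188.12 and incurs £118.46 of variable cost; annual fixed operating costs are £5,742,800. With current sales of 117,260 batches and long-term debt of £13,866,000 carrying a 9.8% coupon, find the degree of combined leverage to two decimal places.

At 117,260 units, contribution = 117,260 × £69.66 = £8,168,331.60.
Operating income = contribution − fixed costs = £8,168,331.60 − £5,742,800 = £2,425,531.60. Interest = £1,358,868.00, so EBIT − I = £1,066,663.60.
Degree of total leverage = total CM / (EBIT − interest) = £8,168,331.60 / £1,066,663.60 = 7.6578.

7.66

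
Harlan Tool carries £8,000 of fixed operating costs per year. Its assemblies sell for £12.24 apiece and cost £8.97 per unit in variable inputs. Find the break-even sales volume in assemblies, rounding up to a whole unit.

2,447 assemblies

Each unit contributes £12.24 − £8.97 = £3.27.
Break-even volume = fixed costs ÷ CM per unit = £8,000 ÷ £3.27 = 2,446.48, so 2,447 assemblies.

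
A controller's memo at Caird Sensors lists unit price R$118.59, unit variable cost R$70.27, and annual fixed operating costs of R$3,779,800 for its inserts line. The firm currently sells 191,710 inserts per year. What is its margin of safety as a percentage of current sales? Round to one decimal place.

59.2%

Contribution margin per unit = R$118.59 − R$70.27 = R$48.32. Break-even units = R$3,779,800 ÷ R$48.32 = 78,224.34; break-even revenue = 78,224.34 × R$118.59 = R$9,276,624.21.
Current sales = 191,710 × R$118.59 = R$22,734,888.90.
Margin of safety = (R$22,734,888.90 − R$9,276,624.21) ÷ R$22,734,888.90 = 59.2%.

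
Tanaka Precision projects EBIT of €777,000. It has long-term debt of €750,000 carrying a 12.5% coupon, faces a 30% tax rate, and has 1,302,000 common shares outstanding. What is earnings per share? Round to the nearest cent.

€0.37

Interest = €93,750.00, so EBT = €777,000 − €93,750.00 = €683,250.00.
Net income = €683,250.00 × (1 − 0.30) = €478,275.00.
EPS = €478,275.00 ÷ 1,302,000 = €0.37.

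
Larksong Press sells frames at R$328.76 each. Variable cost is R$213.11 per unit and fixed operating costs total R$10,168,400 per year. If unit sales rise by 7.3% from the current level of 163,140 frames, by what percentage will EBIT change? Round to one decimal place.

+15.8%

At 163,140 units, contribution = 163,140 × R$115.65 = R$18,867,141.00.
EBIT = R$18,867,141.00 − R$10,168,400 = R$8,698,741.00.
DOL = contribution ÷ EBIT = R$18,867,141.00 ÷ R$8,698,741.00 = 2.1690.
%ΔEBIT = DOL × %ΔSales = 2.1690 × +7.3% = +15.8%.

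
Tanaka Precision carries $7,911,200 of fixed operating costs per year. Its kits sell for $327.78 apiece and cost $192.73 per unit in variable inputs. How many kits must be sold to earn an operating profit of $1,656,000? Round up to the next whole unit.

Each unit contributes $327.78 − $192.73 = $135.05.
Required volume = (fixed costs + target profit) ÷ CM = ($7,911,200 + $1,656,000) ÷ $135.05 = 70,841.91, so 70,842 kits.

70,842 kits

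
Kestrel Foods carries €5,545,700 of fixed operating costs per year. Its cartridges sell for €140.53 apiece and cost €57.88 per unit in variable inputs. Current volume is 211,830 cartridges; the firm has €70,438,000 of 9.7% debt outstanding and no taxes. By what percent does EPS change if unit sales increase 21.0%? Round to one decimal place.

+71.7%

Total contribution margin = 211,830 × €82.65 = €17,507,749.50.
Operating income = contribution − fixed costs = €17,507,749.50 − €5,545,700 = €11,962,049.50.
Interest = €6,832,486.00, so EBIT − I = €5,129,563.50.
Degree of combined leverage = contribution ÷ (EBIT − I) = €17,507,749.50 ÷ €5,129,563.50 = 3.4131.
%ΔEPS = DCL × %ΔSales = 3.4131 × +21.0% = +71.7%.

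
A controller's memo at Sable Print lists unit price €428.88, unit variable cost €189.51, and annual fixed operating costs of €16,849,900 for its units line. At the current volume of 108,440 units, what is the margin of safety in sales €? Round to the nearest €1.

Unit CM = price − variable cost = €428.88 − €189.51 = €239.37. Break-even units = €16,849,900 ÷ €239.37 = 70,392.70; break-even revenue = 70,392.70 × €428.88 = €30,190,020.10.
Actual sales revenue = 108,440 × €428.88 = €46,507,747.20.
Margin of safety = €46,507,747.20 − €30,190,020.10 = €16,317,727.

€16,317,727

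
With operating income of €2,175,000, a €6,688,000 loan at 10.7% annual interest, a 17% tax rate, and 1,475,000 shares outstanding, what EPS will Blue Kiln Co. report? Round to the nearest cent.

€0.82

Interest = €715,616.00, so EBT = €2,175,000 − €715,616.00 = €1,459,384.00.
After tax at 17%: net income = €1,459,384.00 × 0.83 = €1,211,288.72.
EPS = €1,211,288.72 ÷ 1,475,000 = €0.82.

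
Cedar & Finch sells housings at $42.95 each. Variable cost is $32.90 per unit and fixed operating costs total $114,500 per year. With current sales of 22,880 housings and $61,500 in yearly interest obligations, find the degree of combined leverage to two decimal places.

4.26

Contribution at this volume is 22,880 × $10.05 = $229,944.00.
Subtracting fixed costs: EBIT = $229,944.00 − $114,500 = $115,444.00. Interest = $61,500.00.
DOL = $229,944.00 ÷ $115,444.00 = 1.9918; DFL = $115,444.00 ÷ $53,944.00 = 2.1401.
Combined leverage = 1.9918 × 2.1401 = 4.2627.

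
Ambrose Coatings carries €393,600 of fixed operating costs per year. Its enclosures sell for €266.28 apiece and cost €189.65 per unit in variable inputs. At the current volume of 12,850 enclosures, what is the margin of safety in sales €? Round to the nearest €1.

Unit CM = price − variable cost = €266.28 − €189.65 = €76.63. Break-even units = €393,600 ÷ €76.63 = 5,136.37; break-even revenue = 5,136.37 × €266.28 = €1,367,712.49.
Current sales = 12,850 × €266.28 = €3,421,698.00.
Margin of safety = €3,421,698.00 − €1,367,712.49 = €2,053,986.

€2,053,986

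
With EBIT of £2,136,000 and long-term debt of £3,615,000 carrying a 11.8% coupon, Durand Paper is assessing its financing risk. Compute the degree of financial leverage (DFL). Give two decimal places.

1.25

Annual interest charges come to £426,570.00.
DFL = EBIT ÷ (EBIT − I) = £2,136,000 ÷ (£2,136,000 − £426,570.00) = £2,136,000 ÷ £1,709,430.00 = 1.2495.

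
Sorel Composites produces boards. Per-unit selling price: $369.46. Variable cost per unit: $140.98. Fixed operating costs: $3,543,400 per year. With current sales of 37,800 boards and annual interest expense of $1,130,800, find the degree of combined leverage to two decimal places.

Total contribution margin = 37,800 × $228.48 = $8,636,544.00.
EBIT = $8,636,544.00 − $3,543,400 = $5,093,144.00. Interest = $1,130,800.00.
DOL = $8,636,544.00 ÷ $5,093,144.00 = 1.6957; DFL = $5,093,144.00 ÷ $3,962,344.00 = 1.2854.
DCL = DOL × DFL = 1.6957 × 1.2854 = 2.1797.

2.18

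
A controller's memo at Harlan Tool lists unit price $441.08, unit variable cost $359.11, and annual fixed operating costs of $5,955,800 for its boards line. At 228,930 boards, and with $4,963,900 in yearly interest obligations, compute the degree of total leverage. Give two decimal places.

Contribution at this volume is 228,930 × $81.97 = $18,765,392.10.
Operating income = contribution − fixed costs = $18,765,392.10 − $5,955,800 = $12,809,592.10. Interest = $4,963,900.00, so EBIT − I = $7,845,692.10.
DCL = contribution ÷ (EBIT − I) = $18,765,392.10 ÷ $7,845,692.10 = 2.3918.

2.39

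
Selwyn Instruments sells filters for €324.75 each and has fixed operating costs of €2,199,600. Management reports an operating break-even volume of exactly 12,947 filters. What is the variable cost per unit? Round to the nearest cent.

€154.86

Contribution per unit must be FC / Q = €2,199,600 / 12,947 = €169.8926.
Hence VC = price − CM = €324.75 − €169.8926 = €154.86.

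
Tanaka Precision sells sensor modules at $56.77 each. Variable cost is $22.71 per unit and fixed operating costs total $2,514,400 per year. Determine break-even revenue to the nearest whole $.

Contribution margin per unit = $56.77 − $22.71 = $34.06, a CM ratio of $34.06 ÷ $56.77 = 0.6000.
Break-even sales = FC ÷ CM ratio = $2,514,400 × $56.77 / $34.06 = $4,190,913.

$4,190,913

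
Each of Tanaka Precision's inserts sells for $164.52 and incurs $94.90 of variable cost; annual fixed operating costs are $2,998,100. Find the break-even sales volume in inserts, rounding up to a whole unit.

Each unit contributes $164.52 − $94.90 = $69.62.
Units to break even: $2,998,100 ÷ $69.62 = 43,063.77, rounded up to 43,064.

43,064 inserts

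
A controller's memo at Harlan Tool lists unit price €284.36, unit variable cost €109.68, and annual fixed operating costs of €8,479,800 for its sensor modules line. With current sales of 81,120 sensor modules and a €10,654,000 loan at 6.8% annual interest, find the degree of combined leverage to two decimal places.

At 81,120 units, contribution = 81,120 × €174.68 = €14,170,041.60.
EBIT = €14,170,041.60 − €8,479,800 = €5,690,241.60. Interest = €724,472.00, so EBIT − I = €4,965,769.60.
Degree of total leverage = total CM / (EBIT − interest) = €14,170,041.60 / €4,965,769.60 = 2.8535.

2.85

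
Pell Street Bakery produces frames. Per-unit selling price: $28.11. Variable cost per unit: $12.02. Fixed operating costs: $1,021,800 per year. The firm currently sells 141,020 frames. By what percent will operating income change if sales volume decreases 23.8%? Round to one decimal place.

Total contribution margin = 141,020 × $16.09 = $2,269,011.80.
EBIT = $2,269,011.80 − $1,021,800 = $1,247,211.80.
DOL = contribution ÷ EBIT = $2,269,011.80 ÷ $1,247,211.80 = 1.8193.
%ΔEBIT = DOL × %ΔSales = 1.8193 × -23.8% = -43.3%.

-43.3%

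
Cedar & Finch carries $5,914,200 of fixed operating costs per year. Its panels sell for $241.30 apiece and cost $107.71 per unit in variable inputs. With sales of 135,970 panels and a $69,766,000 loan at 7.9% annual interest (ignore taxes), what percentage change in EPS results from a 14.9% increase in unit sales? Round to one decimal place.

+40.2%

Total contribution margin = 135,970 × $133.59 = $18,164,232.30.
Operating income = contribution − fixed costs = $18,164,232.30 − $5,914,200 = $12,250,032.30.
Interest = $5,511,514.00, so EBIT − I = $6,738,518.30.
DCL = total CM / (EBIT − I) = $18,164,232.30 / $6,738,518.30 = 2.6956.
%ΔEPS = DCL × %ΔSales = 2.6956 × +14.9% = +40.2%.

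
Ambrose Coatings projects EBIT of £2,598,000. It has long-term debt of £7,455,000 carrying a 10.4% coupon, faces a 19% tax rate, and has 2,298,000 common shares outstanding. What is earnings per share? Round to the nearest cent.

£0.64

Interest = £775,320.00, so EBT = £2,598,000 − £775,320.00 = £1,822,680.00.
Net income = £1,822,680.00 × (1 − 0.19) = £1,476,370.80.
EPS = £1,476,370.80 ÷ 2,298,000 = £0.64.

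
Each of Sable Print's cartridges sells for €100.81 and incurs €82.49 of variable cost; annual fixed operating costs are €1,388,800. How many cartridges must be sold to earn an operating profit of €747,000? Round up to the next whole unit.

Contribution margin per unit = €100.81 − €82.49 = €18.32.
Need Q such that Q × €18.32 − €1,388,800 = €747,000, i.e. Q = €2,135,800 / €18.32 = 116,582.97 → 116,583.

116,583 cartridges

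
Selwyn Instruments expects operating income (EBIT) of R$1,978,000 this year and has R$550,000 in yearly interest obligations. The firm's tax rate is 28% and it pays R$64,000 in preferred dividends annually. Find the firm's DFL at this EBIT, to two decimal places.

Annual interest charges come to R$550,000.00.
Pre-tax preferred-dividend burden = R$64,000 ÷ (1 − 0.28) = R$88,888.89.
DFL = EBIT ÷ [EBIT − I − D_p/(1−t)] = R$1,978,000 ÷ [R$1,978,000 − R$550,000.00 − R$88,888.89] = R$1,978,000 ÷ R$1,339,111.11 = 1.4771.

1.48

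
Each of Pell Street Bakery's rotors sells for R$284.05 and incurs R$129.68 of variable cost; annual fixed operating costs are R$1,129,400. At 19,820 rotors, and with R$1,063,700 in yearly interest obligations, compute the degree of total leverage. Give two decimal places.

3.53

Total contribution margin = 19,820 × R$154.37 = R$3,059,613.40.
EBIT = R$3,059,613.40 − R$1,129,400 = R$1,930,213.40. Interest = R$1,063,700.00.
DOL = R$3,059,613.40 ÷ R$1,930,213.40 = 1.5851; DFL = R$1,930,213.40 ÷ R$866,513.40 = 2.2276.
Combined leverage = 1.5851 × 2.2276 = 3.5310.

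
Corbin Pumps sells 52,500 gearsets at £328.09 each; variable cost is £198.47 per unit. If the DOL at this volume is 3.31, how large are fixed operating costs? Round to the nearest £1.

At 52,500 units, contribution = 52,500 × £129.62 = £6,805,050.00.
DOL = contribution / EBIT, so EBIT = £6,805,050.00 / 3.31 = £2,055,906.34.
And FC = contribution − EBIT = £6,805,050.00 − £2,055,906.34 = £4,749,144.

£4,749,144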